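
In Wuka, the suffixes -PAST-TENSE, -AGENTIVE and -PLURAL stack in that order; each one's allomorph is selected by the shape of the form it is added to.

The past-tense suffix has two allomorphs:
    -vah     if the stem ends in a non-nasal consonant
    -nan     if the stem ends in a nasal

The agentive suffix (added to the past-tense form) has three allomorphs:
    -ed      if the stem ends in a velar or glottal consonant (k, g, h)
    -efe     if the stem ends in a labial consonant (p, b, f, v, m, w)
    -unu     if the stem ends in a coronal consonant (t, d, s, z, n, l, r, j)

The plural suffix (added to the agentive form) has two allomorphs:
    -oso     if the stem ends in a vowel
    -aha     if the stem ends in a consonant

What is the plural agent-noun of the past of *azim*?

The final consonant of *azim* is /m/, which is a nasal, so the past-tense suffix is -nan, giving *azimnan*.
Since the final consonant of the past-tense form *azimnan* is /n/ (coronal), it takes -unu, giving *azimnanunu*.
Since the final sound of the agentive form *azimnanunu* is /u/ (a vowel), it takes -oso, giving *azimnanunuoso*.

azimnanunuoso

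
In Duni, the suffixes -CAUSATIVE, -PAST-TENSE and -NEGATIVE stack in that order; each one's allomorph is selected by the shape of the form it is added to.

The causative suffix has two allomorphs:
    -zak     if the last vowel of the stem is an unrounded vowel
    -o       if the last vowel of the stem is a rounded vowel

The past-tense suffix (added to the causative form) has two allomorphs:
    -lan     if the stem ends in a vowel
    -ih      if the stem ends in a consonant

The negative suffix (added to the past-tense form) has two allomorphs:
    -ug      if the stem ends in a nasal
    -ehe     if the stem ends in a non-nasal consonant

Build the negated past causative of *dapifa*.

*dapifa*: last vowel = /a/, an unrounded vowel → -zak → *dapifazak*.
The causative form *dapifazak*: final sound = /k/, a consonant → -ih → *dapifazakih*.
The past-tense form *dapifazakih* — final consonant /h/ (non-nasal) → -ehe → *dapifazakihehe*.

dapifazakihehe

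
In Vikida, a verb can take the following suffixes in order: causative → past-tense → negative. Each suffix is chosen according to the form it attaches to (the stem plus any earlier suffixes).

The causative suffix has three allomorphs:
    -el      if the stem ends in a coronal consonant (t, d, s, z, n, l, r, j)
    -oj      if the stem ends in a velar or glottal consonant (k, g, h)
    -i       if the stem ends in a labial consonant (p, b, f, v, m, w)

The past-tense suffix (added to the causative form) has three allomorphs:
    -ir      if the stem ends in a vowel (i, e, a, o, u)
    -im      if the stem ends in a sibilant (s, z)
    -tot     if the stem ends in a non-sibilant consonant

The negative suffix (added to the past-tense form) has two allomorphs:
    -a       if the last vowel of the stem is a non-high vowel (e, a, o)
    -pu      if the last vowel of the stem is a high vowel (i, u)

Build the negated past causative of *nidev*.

nideviirpu

Since the final consonant of *nidev* is /v/ (labial), it takes -i, giving *nidevi*.
The causative form *nidevi*: final sound = /i/, a vowel → -ir → *nideviir*.
The last vowel of the past-tense form *nideviir* is /i/, which is a high vowel, so the negative suffix is -pu, giving *nideviirpu*.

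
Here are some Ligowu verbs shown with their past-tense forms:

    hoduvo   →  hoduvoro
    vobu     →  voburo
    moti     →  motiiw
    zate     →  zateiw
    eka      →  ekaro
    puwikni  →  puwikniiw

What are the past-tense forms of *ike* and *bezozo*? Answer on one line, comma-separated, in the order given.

The alternation tracks the last vowel of the stem — -iw when the last vowel of the stem is a front vowel (*moti*, *zate*, *puwikni*); -ro when the last vowel of the stem is a back vowel (*hoduvo*, *vobu*, *eka*).
The last vowel of *ike* is /e/, which is a front vowel, so the suffix is -iw, giving *ikeiw*.
*bezozo* — last vowel /o/ (a back vowel) → -ro → *bezozoro*.

ikeiw, bezozoro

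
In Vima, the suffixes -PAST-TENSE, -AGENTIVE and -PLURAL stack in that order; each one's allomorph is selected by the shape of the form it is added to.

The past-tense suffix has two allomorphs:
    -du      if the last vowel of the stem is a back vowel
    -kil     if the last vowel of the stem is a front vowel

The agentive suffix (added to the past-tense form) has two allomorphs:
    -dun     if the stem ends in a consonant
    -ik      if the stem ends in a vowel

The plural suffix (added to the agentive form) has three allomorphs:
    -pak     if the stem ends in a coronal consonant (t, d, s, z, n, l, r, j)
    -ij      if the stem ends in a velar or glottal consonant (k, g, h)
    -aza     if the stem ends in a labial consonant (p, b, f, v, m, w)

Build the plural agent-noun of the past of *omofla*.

Since the last vowel of *omofla* is /a/ (a back vowel), it takes -du, giving *omofladu*.
The past-tense form *omofladu*: final sound = /u/, a vowel → -ik → *omofladuik*.
The agentive form *omofladuik*: final consonant = /k/, velar/glottal → -ij → *omofladuikij*.

omofladuikij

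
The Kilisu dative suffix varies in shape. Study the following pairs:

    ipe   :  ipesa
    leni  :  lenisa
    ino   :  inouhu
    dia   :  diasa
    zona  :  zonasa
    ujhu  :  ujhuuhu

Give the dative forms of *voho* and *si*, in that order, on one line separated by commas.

The alternation tracks the last vowel of the stem — -uhu when the last vowel of the stem is a rounded vowel (*ino*, *ujhu*); -sa when the last vowel of the stem is an unrounded vowel (*ipe*, *leni*, *dia*, *zona*).
The last vowel of *voho* is /o/, which is a rounded vowel, so the suffix is -uhu, giving *vohouhu*.
The last vowel of *si* is /i/, which is an unrounded vowel, so the suffix is -sa, giving *sisa*.

vohouhu, sisa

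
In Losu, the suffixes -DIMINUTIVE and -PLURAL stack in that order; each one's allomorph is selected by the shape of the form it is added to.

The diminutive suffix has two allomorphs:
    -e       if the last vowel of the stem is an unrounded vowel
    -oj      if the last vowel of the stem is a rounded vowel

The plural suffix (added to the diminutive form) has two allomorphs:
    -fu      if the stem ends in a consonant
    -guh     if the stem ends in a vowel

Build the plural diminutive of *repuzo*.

repuzoojfu

*repuzo* — last vowel /o/ (a rounded vowel) → -oj → *repuzooj*.
The final sound of the diminutive form *repuzooj* is /j/, which is a consonant, so the plural suffix is -fu, giving *repuzoojfu*.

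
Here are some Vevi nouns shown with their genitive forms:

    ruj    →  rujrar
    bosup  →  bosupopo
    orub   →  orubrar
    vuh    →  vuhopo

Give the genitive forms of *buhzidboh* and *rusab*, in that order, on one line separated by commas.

buhzidbohopo, rusabrar

The alternation tracks the final consonant of the stem — -opo when the stem ends in a voiceless consonant (*bosup*, *vuh*); -rar when the stem ends in a voiced consonant (*ruj*, *orub*).
The final consonant of *buhzidboh* is /h/, which is voiceless, so the suffix is -opo, giving *buhzidbohopo*.
The final consonant of *rusab* is /b/, which is voiced, so the suffix is -rar, giving *rusabrar*.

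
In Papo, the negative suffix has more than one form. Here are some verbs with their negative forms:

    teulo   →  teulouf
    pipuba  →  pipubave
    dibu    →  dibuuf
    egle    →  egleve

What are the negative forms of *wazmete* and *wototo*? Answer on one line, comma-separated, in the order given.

The suffix is conditioned by the last vowel: -uf when the last vowel of the stem is a rounded vowel (*teulo*, *dibu*); -ve when the last vowel of the stem is an unrounded vowel (*pipuba*, *egle*).
*wazmete*: last vowel = /e/, an unrounded vowel → -ve → *wazmeteve*.
The last vowel of *wototo* is /o/, which is a rounded vowel, so the suffix is -uf, giving *wototouf*.

wazmeteve, wototouf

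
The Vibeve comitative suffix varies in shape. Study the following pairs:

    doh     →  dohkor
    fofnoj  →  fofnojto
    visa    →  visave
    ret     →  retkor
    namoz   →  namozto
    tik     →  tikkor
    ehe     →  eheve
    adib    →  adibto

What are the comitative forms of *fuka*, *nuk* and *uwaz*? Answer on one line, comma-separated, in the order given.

The pattern is voicing of the final sound: -kor when the stem ends in a voiceless consonant (*doh*, *ret*, *tik*); -to when the stem ends in a voiced consonant (*fofnoj*, *namoz*, *adib*); -ve when the stem ends in a vowel (*visa*, *ehe*).
Since the final sound of *fuka* is /a/ (a vowel), it takes -ve, giving *fukave*.
*nuk* — final sound /k/ (a voiceless consonant) → -kor → *nukkor*.
Since the final sound of *uwaz* is /z/ (a voiced consonant), it takes -to, giving *uwazto*.

fukave, nukkor, uwazto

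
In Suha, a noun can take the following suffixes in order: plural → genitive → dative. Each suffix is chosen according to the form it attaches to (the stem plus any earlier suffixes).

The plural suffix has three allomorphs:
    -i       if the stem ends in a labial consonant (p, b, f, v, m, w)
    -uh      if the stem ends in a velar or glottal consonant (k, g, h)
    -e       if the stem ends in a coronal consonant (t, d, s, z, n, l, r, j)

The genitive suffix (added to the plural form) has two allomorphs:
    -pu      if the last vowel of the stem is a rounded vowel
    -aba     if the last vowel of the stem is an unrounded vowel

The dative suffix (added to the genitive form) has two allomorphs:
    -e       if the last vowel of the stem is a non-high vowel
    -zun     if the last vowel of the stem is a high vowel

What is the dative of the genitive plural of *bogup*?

bogupiabae

Since the final consonant of *bogup* is /p/ (labial), it takes -i, giving *bogupi*.
The plural form *bogupi* — last vowel /i/ (an unrounded vowel) → -aba → *bogupiaba*.
The genitive form *bogupiaba*: last vowel = /a/, a non-high vowel → -e → *bogupiabae*.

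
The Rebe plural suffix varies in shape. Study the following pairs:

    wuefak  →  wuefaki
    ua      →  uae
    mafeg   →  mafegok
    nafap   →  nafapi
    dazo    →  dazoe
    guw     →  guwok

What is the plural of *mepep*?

mepepi

The suffix is conditioned by the final sound: -i when the stem ends in a voiceless consonant (*wuefak*, *nafap*); -ok when the stem ends in a voiced consonant (*mafeg*, *guw*); -e when the stem ends in a vowel (*ua*, *dazo*).
The final sound of *mepep* is /p/, which is a voiceless consonant, so the suffix is -i, giving *mepepi*.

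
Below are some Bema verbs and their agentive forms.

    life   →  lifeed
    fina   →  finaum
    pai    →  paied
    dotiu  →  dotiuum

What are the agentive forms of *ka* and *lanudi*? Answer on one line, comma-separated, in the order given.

kaum, lanudied

The suffix is conditioned by the last vowel: -ed when the last vowel of the stem is a front vowel (*life*, *pai*); -um when the last vowel of the stem is a back vowel (*fina*, *dotiu*).
Since the last vowel of *ka* is /a/ (a back vowel), it takes -um, giving *kaum*.
*lanudi* — last vowel /i/ (a front vowel) → -ed → *lanudied*.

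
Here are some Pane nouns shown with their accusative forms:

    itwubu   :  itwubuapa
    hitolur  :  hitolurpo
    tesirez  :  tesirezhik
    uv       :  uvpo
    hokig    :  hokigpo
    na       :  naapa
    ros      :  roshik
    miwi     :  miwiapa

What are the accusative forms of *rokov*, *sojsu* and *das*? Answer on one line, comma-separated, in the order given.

rokovpo, sojsuapa, dashik

The pattern is sibilance of the final sound: -hik when the stem ends in a sibilant (*tesirez*, *ros*); -po when the stem ends in a non-sibilant consonant (*hitolur*, *uv*, *hokig*); -apa when the stem ends in a vowel (*itwubu*, *na*, *miwi*).
Since the final sound of *rokov* is /v/ (a non-sibilant consonant), it takes -po, giving *rokovpo*.
*sojsu* — final sound /u/ (a vowel) → -apa → *sojsuapa*.
Since the final sound of *das* is /s/ (a sibilant), it takes -hik, giving *dashik*.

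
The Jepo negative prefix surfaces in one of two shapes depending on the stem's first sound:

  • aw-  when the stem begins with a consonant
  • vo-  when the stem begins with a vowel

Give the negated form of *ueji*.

voueji

*ueji*: first sound = /u/, a vowel → vo- → *voueji*.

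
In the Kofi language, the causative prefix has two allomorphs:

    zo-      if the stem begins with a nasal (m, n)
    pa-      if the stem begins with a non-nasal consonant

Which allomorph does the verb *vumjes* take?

The first consonant of *vumjes* is /v/, which is non-nasal, so the prefix is pa-.

pa-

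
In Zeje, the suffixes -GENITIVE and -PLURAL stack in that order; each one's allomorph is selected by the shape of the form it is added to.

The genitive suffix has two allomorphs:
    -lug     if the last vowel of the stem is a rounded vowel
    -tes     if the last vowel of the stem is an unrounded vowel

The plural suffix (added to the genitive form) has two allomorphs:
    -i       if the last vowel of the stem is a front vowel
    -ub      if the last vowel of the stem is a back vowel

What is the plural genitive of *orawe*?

Since the last vowel of *orawe* is /e/ (an unrounded vowel), it takes -tes, giving *orawetes*.
The genitive form *orawetes*: last vowel = /e/, a front vowel → -i → *orawetesi*.

orawetesi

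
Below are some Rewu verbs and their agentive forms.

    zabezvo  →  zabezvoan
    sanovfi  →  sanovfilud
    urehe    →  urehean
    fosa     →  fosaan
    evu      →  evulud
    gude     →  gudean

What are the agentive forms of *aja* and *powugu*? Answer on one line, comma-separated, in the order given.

ajaan, powugulud

The pattern is height harmony: -lud when the last vowel of the stem is a high vowel (*sanovfi*, *evu*); -an when the last vowel of the stem is a non-high vowel (*zabezvo*, *urehe*, *fosa*, *gude*).
Since the last vowel of *aja* is /a/ (a non-high vowel), it takes -an, giving *ajaan*.
*powugu*: last vowel = /u/, a high vowel → -lud → *powugulud*.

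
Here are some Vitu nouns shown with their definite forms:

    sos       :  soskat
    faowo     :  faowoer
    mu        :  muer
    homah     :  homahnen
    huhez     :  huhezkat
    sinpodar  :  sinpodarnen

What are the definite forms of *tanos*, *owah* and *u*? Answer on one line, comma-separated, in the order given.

tanoskat, owahnen, uer

The alternation tracks the final sound of the stem — -kat when the stem ends in a sibilant (*sos*, *huhez*); -nen when the stem ends in a non-sibilant consonant (*homah*, *sinpodar*); -er when the stem ends in a vowel (*faowo*, *mu*).
*tanos*: final sound = /s/, a sibilant → -kat → *tanoskat*.
*owah*: final sound = /h/, a non-sibilant consonant → -nen → *owahnen*.
*u* — final sound /u/ (a vowel) → -er → *uer*.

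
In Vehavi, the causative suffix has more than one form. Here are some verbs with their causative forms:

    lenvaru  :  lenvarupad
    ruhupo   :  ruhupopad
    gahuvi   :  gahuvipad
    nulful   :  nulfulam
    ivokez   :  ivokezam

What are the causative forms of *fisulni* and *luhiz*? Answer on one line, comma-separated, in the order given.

The suffix is conditioned by the final sound: -am when the stem ends in a consonant (*nulful*, *ivokez*); -pad when the stem ends in a vowel (*lenvaru*, *ruhupo*, *gahuvi*).
Since the final sound of *fisulni* is /i/ (a vowel), it takes -pad, giving *fisulnipad*.
*luhiz* — final sound /z/ (a consonant) → -am → *luhizam*.

fisulnipad, luhizam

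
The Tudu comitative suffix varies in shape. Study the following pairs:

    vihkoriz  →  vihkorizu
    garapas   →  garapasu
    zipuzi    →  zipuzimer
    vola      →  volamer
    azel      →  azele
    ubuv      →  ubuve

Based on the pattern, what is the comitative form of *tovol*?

tovole

The alternation tracks the final sound of the stem — -u when the stem ends in a sibilant (*vihkoriz*, *garapas*); -e when the stem ends in a non-sibilant consonant (*azel*, *ubuv*); -mer when the stem ends in a vowel (*zipuzi*, *vola*).
*tovol* — final sound /l/ (a non-sibilant consonant) → -e → *tovole*.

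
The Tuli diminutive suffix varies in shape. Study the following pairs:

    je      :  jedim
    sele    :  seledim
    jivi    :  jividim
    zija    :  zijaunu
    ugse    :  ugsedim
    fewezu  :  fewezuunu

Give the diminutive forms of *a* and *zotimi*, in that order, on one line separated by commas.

aunu, zotimidim

Looking at the last vowel of each stem: -dim when the last vowel of the stem is a front vowel (*je*, *sele*, *jivi*, *ugse*); -unu when the last vowel of the stem is a back vowel (*zija*, *fewezu*).
Since the last vowel of *a* is /a/ (a back vowel), it takes -unu, giving *aunu*.
*zotimi*: last vowel = /i/, a front vowel → -dim → *zotimidim*.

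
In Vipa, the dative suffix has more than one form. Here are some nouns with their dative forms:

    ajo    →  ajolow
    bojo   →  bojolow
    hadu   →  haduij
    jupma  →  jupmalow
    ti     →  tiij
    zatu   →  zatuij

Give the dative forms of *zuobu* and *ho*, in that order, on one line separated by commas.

zuobuij, holow

The pattern is height harmony: -ij when the last vowel of the stem is a high vowel (*hadu*, *ti*, *zatu*); -low when the last vowel of the stem is a non-high vowel (*ajo*, *bojo*, *jupma*).
Since the last vowel of *zuobu* is /u/ (a high vowel), it takes -ij, giving *zuobuij*.
The last vowel of *ho* is /o/, which is a non-high vowel, so the suffix is -low, giving *holow*.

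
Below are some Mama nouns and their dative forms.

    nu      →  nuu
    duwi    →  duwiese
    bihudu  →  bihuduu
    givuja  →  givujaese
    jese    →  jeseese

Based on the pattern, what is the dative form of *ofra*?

ofraese

Looking at the last vowel of each stem: -u when the last vowel of the stem is a rounded vowel (*nu*, *bihudu*); -ese when the last vowel of the stem is an unrounded vowel (*duwi*, *givuja*, *jese*).
Since the last vowel of *ofra* is /a/ (an unrounded vowel), it takes -ese, giving *ofraese*.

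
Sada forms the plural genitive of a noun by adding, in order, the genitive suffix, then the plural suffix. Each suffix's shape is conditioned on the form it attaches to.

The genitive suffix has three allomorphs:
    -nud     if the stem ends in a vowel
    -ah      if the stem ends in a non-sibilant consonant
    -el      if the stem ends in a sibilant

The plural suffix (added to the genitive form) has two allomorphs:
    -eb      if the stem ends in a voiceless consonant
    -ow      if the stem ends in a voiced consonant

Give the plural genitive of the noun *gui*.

guinudow

The final sound of *gui* is /i/, which is a vowel, so the genitive suffix is -nud, giving *guinud*.
The genitive form *guinud* — final consonant /d/ (voiced) → -ow → *guinudow*.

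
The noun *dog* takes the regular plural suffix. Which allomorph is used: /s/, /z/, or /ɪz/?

/z/

The stem *dog* ends in a voiced non-sibilant sound.
The plural suffix surfaces as /ɪz/ after sibilants, /s/ after other voiceless consonants, and /z/ after other voiced sounds.
So the plural -s on *dog* is pronounced /z/.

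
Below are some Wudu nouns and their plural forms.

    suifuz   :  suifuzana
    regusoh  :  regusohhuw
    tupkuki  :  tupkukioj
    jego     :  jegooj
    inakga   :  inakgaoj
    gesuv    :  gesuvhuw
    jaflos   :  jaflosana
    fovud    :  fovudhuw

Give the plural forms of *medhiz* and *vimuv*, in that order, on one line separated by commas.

medhizana, vimuvhuw

The pattern is sibilance of the final sound: -ana when the stem ends in a sibilant (*suifuz*, *jaflos*); -huw when the stem ends in a non-sibilant consonant (*regusoh*, *gesuv*, *fovud*); -oj when the stem ends in a vowel (*tupkuki*, *jego*, *inakga*).
*medhiz*: final sound = /z/, a sibilant → -ana → *medhizana*.
*vimuv*: final sound = /v/, a non-sibilant consonant → -huw → *vimuvhuw*.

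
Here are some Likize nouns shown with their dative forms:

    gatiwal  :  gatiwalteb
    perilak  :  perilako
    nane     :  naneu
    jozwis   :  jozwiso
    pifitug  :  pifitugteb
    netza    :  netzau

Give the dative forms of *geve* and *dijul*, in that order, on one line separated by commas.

Looking at the final sound of each stem: -o when the stem ends in a voiceless consonant (*perilak*, *jozwis*); -teb when the stem ends in a voiced consonant (*gatiwal*, *pifitug*); -u when the stem ends in a vowel (*nane*, *netza*).
*geve*: final sound = /e/, a vowel → -u → *geveu*.
*dijul* — final sound /l/ (a voiced consonant) → -teb → *dijulteb*.

geveu, dijulteb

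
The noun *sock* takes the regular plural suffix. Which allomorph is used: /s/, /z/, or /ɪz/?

The stem *sock* ends in a voiceless non-sibilant consonant.
The plural suffix surfaces as /ɪz/ after sibilants, /s/ after other voiceless consonants, and /z/ after other voiced sounds.
So the plural -s on *sock* is pronounced /s/.

/s/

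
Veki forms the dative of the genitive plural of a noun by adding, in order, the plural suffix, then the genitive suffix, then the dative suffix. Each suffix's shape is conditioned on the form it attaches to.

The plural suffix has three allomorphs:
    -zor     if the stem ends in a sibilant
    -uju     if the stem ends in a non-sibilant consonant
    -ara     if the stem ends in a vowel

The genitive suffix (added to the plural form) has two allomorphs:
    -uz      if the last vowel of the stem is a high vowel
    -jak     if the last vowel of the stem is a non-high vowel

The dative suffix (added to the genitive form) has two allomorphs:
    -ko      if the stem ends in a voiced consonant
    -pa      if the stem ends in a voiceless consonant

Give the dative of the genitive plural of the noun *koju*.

*koju*: final sound = /u/, a vowel → -ara → *kojuara*.
The last vowel of the plural form *kojuara* is /a/, which is a non-high vowel, so the genitive suffix is -jak, giving *kojuarajak*.
The final consonant of the genitive form *kojuarajak* is /k/, which is voiceless, so the dative suffix is -pa, giving *kojuarajakpa*.

kojuarajakpa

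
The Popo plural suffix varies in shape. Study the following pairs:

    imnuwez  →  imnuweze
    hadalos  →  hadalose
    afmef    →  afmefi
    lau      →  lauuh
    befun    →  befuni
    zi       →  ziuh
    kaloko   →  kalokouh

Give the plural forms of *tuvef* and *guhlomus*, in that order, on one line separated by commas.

The pattern is sibilance of the final sound: -e when the stem ends in a sibilant (*imnuwez*, *hadalos*); -i when the stem ends in a non-sibilant consonant (*afmef*, *befun*); -uh when the stem ends in a vowel (*lau*, *zi*, *kaloko*).
Since the final sound of *tuvef* is /f/ (a non-sibilant consonant), it takes -i, giving *tuvefi*.
The final sound of *guhlomus* is /s/, which is a sibilant, so the suffix is -e, giving *guhlomuse*.

tuvefi, guhlomuse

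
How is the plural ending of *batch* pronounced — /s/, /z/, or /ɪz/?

The stem *batch* ends in a sibilant (/s, z, ʃ, ʒ, tʃ, dʒ/).
The plural suffix surfaces as /ɪz/ after sibilants, /s/ after other voiceless consonants, and /z/ after other voiced sounds.
So the plural -s on *batch* is pronounced /ɪz/.

/ɪz/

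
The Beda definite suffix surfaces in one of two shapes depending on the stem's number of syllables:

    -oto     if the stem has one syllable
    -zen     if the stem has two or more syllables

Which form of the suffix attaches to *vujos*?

*vujos* has 2 syllables, so the suffix is -zen.

-zen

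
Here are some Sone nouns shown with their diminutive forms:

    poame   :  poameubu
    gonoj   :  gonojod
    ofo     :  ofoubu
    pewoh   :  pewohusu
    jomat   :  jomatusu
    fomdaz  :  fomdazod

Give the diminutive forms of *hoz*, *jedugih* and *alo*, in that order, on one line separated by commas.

The suffix is conditioned by the final sound: -usu when the stem ends in a voiceless consonant (*pewoh*, *jomat*); -od when the stem ends in a voiced consonant (*gonoj*, *fomdaz*); -ubu when the stem ends in a vowel (*poame*, *ofo*).
*hoz*: final sound = /z/, a voiced consonant → -od → *hozod*.
*jedugih* — final sound /h/ (a voiceless consonant) → -usu → *jedugihusu*.
Since the final sound of *alo* is /o/ (a vowel), it takes -ubu, giving *aloubu*.

hozod, jedugihusu, aloubu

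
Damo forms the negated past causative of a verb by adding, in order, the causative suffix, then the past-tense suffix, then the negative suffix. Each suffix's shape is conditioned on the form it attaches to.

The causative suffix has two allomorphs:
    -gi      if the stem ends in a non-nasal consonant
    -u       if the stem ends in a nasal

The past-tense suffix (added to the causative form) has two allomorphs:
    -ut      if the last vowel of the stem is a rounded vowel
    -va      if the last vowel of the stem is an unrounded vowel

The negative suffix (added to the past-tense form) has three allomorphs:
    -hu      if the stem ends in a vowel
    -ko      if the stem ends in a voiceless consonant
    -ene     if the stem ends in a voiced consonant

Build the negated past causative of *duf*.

dufgivahu

*duf* — final consonant /f/ (non-nasal) → -gi → *dufgi*.
Since the last vowel of the causative form *dufgi* is /i/ (an unrounded vowel), it takes -va, giving *dufgiva*.
The past-tense form *dufgiva*: final sound = /a/, a vowel → -hu → *dufgivahu*.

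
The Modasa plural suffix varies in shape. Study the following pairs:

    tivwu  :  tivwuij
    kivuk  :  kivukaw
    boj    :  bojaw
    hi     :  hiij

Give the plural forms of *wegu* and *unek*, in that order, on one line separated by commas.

weguij, unekaw

Looking at the final sound of each stem: -aw when the stem ends in a consonant (*kivuk*, *boj*); -ij when the stem ends in a vowel (*tivwu*, *hi*).
Since the final sound of *wegu* is /u/ (a vowel), it takes -ij, giving *weguij*.
The final sound of *unek* is /k/, which is a consonant, so the suffix is -aw, giving *unekaw*.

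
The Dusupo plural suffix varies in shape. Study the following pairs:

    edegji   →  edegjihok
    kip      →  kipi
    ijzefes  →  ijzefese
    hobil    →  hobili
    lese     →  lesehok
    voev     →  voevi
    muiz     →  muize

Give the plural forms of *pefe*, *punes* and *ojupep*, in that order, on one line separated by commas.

The pattern is sibilance of the final sound: -e when the stem ends in a sibilant (*ijzefes*, *muiz*); -i when the stem ends in a non-sibilant consonant (*kip*, *hobil*, *voev*); -hok when the stem ends in a vowel (*edegji*, *lese*).
Since the final sound of *pefe* is /e/ (a vowel), it takes -hok, giving *pefehok*.
Since the final sound of *punes* is /s/ (a sibilant), it takes -e, giving *punese*.
*ojupep* — final sound /p/ (a non-sibilant consonant) → -i → *ojupepi*.

pefehok, punese, ojupepi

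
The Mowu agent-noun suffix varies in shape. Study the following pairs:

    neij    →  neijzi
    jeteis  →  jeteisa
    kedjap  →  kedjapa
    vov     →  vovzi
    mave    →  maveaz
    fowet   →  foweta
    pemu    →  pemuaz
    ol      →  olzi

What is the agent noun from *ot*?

ota

The alternation tracks the final sound of the stem — -a when the stem ends in a voiceless consonant (*jeteis*, *kedjap*, *fowet*); -zi when the stem ends in a voiced consonant (*neij*, *vov*, *ol*); -az when the stem ends in a vowel (*mave*, *pemu*).
*ot*: final sound = /t/, a voiceless consonant → -a → *ota*.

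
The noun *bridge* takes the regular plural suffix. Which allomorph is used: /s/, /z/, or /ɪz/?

/ɪz/

The stem *bridge* ends in a sibilant (/s, z, ʃ, ʒ, tʃ, dʒ/).
The plural suffix surfaces as /ɪz/ after sibilants, /s/ after other voiceless consonants, and /z/ after other voiced sounds.
So the plural -s on *bridge* is pronounced /ɪz/.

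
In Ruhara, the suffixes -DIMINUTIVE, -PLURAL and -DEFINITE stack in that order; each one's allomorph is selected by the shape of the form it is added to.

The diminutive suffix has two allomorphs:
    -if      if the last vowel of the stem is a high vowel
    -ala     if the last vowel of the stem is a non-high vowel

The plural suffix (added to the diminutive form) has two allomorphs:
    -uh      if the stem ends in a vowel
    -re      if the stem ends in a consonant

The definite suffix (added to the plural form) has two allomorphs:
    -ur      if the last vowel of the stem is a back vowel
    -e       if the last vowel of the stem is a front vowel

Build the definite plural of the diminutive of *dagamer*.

The last vowel of *dagamer* is /e/, which is a non-high vowel, so the diminutive suffix is -ala, giving *dagamerala*.
The diminutive form *dagamerala*: final sound = /a/, a vowel → -uh → *dagameralauh*.
The last vowel of the plural form *dagameralauh* is /u/, which is a back vowel, so the definite suffix is -ur, giving *dagameralauhur*.

dagameralauhur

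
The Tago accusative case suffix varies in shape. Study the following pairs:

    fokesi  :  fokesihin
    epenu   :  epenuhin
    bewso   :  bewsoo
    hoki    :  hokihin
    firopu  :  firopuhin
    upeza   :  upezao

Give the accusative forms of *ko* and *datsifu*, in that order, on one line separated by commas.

koo, datsifuhin

Looking at the last vowel of each stem: -hin when the last vowel of the stem is a high vowel (*fokesi*, *epenu*, *hoki*, *firopu*); -o when the last vowel of the stem is a non-high vowel (*bewso*, *upeza*).
*ko* — last vowel /o/ (a non-high vowel) → -o → *koo*.
*datsifu* — last vowel /u/ (a high vowel) → -hin → *datsifuhin*.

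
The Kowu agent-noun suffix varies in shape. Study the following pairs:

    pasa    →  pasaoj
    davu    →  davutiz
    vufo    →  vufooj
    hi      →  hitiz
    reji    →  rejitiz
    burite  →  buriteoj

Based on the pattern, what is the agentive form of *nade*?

nadeoj

The suffix is conditioned by the last vowel: -tiz when the last vowel of the stem is a high vowel (*davu*, *hi*, *reji*); -oj when the last vowel of the stem is a non-high vowel (*pasa*, *vufo*, *burite*).
Since the last vowel of *nade* is /e/ (a non-high vowel), it takes -oj, giving *nadeoj*.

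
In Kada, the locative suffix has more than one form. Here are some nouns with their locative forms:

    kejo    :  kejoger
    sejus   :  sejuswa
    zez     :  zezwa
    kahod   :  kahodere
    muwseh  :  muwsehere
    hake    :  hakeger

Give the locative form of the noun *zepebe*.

zepebeger

The suffix is conditioned by the final sound: -wa when the stem ends in a sibilant (*sejus*, *zez*); -ere when the stem ends in a non-sibilant consonant (*kahod*, *muwseh*); -ger when the stem ends in a vowel (*kejo*, *hake*).
The final sound of *zepebe* is /e/, which is a vowel, so the suffix is -ger, giving *zepebeger*.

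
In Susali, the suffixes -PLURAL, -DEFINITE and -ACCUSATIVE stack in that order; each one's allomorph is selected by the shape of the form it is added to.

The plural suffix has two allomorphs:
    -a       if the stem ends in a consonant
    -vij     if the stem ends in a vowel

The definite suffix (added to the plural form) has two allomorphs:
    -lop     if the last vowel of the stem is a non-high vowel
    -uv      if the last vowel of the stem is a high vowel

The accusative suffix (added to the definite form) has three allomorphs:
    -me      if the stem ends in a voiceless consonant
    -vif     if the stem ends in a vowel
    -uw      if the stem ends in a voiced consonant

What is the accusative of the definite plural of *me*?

mevijuvuw

The final sound of *me* is /e/, which is a vowel, so the plural suffix is -vij, giving *mevij*.
The plural form *mevij* — last vowel /i/ (a high vowel) → -uv → *mevijuv*.
Since the final sound of the definite form *mevijuv* is /v/ (a voiced consonant), it takes -uw, giving *mevijuvuw*.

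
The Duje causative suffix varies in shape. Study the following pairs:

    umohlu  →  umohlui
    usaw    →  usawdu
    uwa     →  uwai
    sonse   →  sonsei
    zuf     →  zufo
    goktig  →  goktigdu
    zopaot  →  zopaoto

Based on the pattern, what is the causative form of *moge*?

mogei

Looking at the final sound of each stem: -o when the stem ends in a voiceless consonant (*zuf*, *zopaot*); -du when the stem ends in a voiced consonant (*usaw*, *goktig*); -i when the stem ends in a vowel (*umohlu*, *uwa*, *sonse*).
The final sound of *moge* is /e/, which is a vowel, so the suffix is -i, giving *mogei*.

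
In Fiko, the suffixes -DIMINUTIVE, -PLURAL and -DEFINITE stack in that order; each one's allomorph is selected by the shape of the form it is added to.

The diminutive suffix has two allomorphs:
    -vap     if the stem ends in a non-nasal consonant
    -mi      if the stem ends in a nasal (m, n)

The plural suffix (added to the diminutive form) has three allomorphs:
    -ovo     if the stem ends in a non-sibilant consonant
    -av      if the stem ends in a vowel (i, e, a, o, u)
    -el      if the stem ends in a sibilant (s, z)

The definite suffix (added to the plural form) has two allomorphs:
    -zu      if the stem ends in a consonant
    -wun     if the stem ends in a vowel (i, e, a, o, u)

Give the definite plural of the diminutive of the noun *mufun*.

mufunmiavzu

*mufun*: final consonant = /n/, a nasal → -mi → *mufunmi*.
The diminutive form *mufunmi* — final sound /i/ (a vowel) → -av → *mufunmiav*.
The plural form *mufunmiav* — final sound /v/ (a consonant) → -zu → *mufunmiavzu*.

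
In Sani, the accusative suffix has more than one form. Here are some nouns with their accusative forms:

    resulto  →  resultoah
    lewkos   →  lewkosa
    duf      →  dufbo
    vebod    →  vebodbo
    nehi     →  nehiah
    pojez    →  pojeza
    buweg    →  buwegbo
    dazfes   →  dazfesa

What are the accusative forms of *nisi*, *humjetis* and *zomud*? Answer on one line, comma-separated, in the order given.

The pattern is sibilance of the final sound: -a when the stem ends in a sibilant (*lewkos*, *pojez*, *dazfes*); -bo when the stem ends in a non-sibilant consonant (*duf*, *vebod*, *buweg*); -ah when the stem ends in a vowel (*resulto*, *nehi*).
The final sound of *nisi* is /i/, which is a vowel, so the suffix is -ah, giving *nisiah*.
*humjetis* — final sound /s/ (a sibilant) → -a → *humjetisa*.
*zomud*: final sound = /d/, a non-sibilant consonant → -bo → *zomudbo*.

nisiah, humjetisa, zomudbo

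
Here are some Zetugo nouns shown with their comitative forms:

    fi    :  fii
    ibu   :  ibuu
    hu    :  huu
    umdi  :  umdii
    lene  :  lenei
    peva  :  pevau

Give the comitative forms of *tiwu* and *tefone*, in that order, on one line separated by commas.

The suffix is conditioned by the last vowel: -i when the last vowel of the stem is a front vowel (*fi*, *umdi*, *lene*); -u when the last vowel of the stem is a back vowel (*ibu*, *hu*, *peva*).
*tiwu* — last vowel /u/ (a back vowel) → -u → *tiwuu*.
The last vowel of *tefone* is /e/, which is a front vowel, so the suffix is -i, giving *tefonei*.

tiwuu, tefonei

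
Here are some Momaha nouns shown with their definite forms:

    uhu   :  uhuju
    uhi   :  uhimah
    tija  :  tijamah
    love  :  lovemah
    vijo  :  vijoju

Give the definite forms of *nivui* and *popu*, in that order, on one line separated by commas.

The pattern is rounding harmony: -ju when the last vowel of the stem is a rounded vowel (*uhu*, *vijo*); -mah when the last vowel of the stem is an unrounded vowel (*uhi*, *tija*, *love*).
The last vowel of *nivui* is /i/, which is an unrounded vowel, so the suffix is -mah, giving *nivuimah*.
The last vowel of *popu* is /u/, which is a rounded vowel, so the suffix is -ju, giving *popuju*.

nivuimah, popuju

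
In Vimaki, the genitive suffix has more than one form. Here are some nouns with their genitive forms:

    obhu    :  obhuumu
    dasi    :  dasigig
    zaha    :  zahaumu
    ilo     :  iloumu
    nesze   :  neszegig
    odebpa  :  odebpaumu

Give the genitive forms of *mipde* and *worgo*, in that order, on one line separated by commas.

The pattern is front/back vowel harmony: -gig when the last vowel of the stem is a front vowel (*dasi*, *nesze*); -umu when the last vowel of the stem is a back vowel (*obhu*, *zaha*, *ilo*, *odebpa*).
*mipde*: last vowel = /e/, a front vowel → -gig → *mipdegig*.
*worgo*: last vowel = /o/, a back vowel → -umu → *worgoumu*.

mipdegig, worgoumu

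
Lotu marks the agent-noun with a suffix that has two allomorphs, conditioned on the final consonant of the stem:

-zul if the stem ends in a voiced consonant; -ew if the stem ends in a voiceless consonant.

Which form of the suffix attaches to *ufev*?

-zul

The final consonant of *ufev* is /v/, which is voiced, so the suffix is -zul.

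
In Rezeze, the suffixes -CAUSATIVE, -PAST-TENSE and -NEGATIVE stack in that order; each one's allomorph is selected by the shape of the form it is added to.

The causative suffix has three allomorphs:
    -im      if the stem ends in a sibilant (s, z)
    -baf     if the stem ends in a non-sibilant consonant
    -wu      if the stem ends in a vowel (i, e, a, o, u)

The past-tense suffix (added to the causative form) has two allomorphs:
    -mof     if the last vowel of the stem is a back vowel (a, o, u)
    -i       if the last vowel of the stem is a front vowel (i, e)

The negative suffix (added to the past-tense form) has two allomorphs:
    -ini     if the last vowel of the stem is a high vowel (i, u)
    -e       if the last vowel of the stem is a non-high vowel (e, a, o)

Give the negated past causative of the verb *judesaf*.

judesafbafmofe

The final sound of *judesaf* is /f/, which is a non-sibilant consonant, so the causative suffix is -baf, giving *judesafbaf*.
The causative form *judesafbaf* — last vowel /a/ (a back vowel) → -mof → *judesafbafmof*.
The past-tense form *judesafbafmof*: last vowel = /o/, a non-high vowel → -e → *judesafbafmofe*.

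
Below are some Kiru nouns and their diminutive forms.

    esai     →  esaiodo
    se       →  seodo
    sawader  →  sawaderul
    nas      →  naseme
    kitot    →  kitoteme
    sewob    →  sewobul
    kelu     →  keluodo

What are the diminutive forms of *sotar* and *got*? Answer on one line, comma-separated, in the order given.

Looking at the final sound of each stem: -eme when the stem ends in a voiceless consonant (*nas*, *kitot*); -ul when the stem ends in a voiced consonant (*sawader*, *sewob*); -odo when the stem ends in a vowel (*esai*, *se*, *kelu*).
*sotar*: final sound = /r/, a voiced consonant → -ul → *sotarul*.
Since the final sound of *got* is /t/ (a voiceless consonant), it takes -eme, giving *goteme*.

sotarul, goteme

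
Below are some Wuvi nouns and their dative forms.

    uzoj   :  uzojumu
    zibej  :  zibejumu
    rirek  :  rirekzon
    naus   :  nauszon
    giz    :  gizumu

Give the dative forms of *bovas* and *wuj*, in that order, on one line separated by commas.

The alternation tracks the final consonant of the stem — -zon when the stem ends in a voiceless consonant (*rirek*, *naus*); -umu when the stem ends in a voiced consonant (*uzoj*, *zibej*, *giz*).
The final consonant of *bovas* is /s/, which is voiceless, so the suffix is -zon, giving *bovaszon*.
Since the final consonant of *wuj* is /j/ (voiced), it takes -umu, giving *wujumu*.

bovaszon, wujumu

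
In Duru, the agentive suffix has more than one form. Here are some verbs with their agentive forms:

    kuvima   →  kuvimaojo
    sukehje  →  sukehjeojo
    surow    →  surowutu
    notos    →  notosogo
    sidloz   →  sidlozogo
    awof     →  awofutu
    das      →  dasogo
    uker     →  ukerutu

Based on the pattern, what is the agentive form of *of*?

The suffix is conditioned by the final sound: -ogo when the stem ends in a sibilant (*notos*, *sidloz*, *das*); -utu when the stem ends in a non-sibilant consonant (*surow*, *awof*, *uker*); -ojo when the stem ends in a vowel (*kuvima*, *sukehje*).
The final sound of *of* is /f/, which is a non-sibilant consonant, so the suffix is -utu, giving *ofutu*.

ofutu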